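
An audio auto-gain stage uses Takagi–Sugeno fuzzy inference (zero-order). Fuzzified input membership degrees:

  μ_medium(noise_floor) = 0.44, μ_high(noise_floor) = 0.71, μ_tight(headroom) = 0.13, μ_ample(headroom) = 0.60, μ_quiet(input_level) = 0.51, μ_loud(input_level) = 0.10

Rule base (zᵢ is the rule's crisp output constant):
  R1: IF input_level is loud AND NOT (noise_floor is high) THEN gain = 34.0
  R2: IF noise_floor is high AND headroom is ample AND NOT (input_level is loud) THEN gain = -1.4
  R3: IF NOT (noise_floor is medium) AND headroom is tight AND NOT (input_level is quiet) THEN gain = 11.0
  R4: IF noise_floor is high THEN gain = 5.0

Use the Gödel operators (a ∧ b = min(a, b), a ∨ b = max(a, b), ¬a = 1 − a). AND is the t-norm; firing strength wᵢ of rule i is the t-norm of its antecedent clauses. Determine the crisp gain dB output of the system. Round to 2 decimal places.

R1 (z=34.0): loud=0.10, ¬high=1−0.71=0.29; AND[min(a, b)] → w = 0.10
R2 (z=-1.4): high=0.71, ample=0.60, ¬loud=1−0.10=0.90; AND[min(a, b)] → w = 0.60
R3 (z=11.0): ¬medium=1−0.44=0.56, tight=0.13, ¬quiet=1−0.51=0.49; AND[min(a, b)] → w = 0.13
R4 (z=5.0): high=0.71 → w = 0.71
Weighted average = (0.10·34.0 + 0.60·-1.4 + 0.13·11.0 + 0.71·5.0) / (0.10 + 0.60 + 0.13 + 0.71)
  = 7.5400 / 1.5400 = 4.90

4.90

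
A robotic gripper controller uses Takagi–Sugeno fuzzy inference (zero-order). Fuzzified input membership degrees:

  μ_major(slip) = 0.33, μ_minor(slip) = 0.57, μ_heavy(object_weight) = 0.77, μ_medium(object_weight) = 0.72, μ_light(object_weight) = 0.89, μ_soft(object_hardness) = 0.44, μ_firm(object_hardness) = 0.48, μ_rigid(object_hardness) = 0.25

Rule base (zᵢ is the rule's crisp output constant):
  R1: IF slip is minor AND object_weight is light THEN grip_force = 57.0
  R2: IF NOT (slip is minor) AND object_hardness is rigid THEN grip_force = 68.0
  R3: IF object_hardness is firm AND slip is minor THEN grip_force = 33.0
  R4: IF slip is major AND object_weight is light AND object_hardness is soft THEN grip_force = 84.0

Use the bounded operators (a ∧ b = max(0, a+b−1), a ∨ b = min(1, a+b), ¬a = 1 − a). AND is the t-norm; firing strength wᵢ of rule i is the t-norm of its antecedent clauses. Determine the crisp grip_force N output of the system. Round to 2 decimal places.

54.65

R1 (z=57.0): minor=0.57, light=0.89; AND[max(0, a+b−1)] → w = 0.46
R2 (z=68.0): ¬minor=1−0.57=0.43, rigid=0.25; AND[max(0, a+b−1)] → w = 0.00
R3 (z=33.0): firm=0.48, minor=0.57; AND[max(0, a+b−1)] → w = 0.05
R4 (z=84.0): major=0.33, light=0.89, soft=0.44; AND[max(0, a+b−1)] → w = 0.00
Weighted average = (0.46·57.0 + 0.00·68.0 + 0.05·33.0 + 0.00·84.0) / (0.46 + 0.00 + 0.05 + 0.00)
  = 27.8700 / 0.5100 = 54.65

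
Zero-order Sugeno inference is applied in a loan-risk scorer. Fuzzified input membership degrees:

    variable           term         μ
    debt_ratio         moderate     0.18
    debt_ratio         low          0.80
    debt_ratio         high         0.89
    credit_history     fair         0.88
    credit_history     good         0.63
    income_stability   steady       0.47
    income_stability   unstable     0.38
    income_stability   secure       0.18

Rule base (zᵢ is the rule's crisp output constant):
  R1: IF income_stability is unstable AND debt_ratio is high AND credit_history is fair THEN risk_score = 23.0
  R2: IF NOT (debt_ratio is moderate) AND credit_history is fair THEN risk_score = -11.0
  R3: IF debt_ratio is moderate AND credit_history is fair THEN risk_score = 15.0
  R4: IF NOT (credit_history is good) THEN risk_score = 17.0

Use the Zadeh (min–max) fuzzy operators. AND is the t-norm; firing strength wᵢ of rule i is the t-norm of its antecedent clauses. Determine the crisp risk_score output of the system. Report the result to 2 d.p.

4.98

R1 (z=23.0): unstable=0.38, high=0.89, fair=0.88; AND[min(a, b)] → w = 0.38
R2 (z=-11.0): ¬moderate=1−0.18=0.82, fair=0.88; AND[min(a, b)] → w = 0.82
R3 (z=15.0): moderate=0.18, fair=0.88; AND[min(a, b)] → w = 0.18
R4 (z=17.0): ¬good=1−0.63=0.37 → w = 0.37
Weighted average = (0.38·23.0 + 0.82·-11.0 + 0.18·15.0 + 0.37·17.0) / (0.38 + 0.82 + 0.18 + 0.37)
  = 8.7100 / 1.7500 = 4.98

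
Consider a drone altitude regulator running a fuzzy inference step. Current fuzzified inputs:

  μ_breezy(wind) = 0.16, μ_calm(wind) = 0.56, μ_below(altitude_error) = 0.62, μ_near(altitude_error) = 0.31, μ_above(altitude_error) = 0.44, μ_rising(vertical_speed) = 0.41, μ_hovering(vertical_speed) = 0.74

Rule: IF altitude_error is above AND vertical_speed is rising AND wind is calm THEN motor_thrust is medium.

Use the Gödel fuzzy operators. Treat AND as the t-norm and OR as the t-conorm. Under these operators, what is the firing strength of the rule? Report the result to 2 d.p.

firing strength: above=0.44, rising=0.41, calm=0.56; AND[min(a, b)] → w = 0.41

0.41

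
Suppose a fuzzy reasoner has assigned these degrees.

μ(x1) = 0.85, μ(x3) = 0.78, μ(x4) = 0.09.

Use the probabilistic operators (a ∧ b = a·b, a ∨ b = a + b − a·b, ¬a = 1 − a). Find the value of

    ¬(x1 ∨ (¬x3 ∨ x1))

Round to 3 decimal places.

¬x3 = 1 − 0.7800 = 0.2200
¬x3 ∨ x1 = a + b − a·b on (0.2200, 0.8500) = 0.8830
x1 ∨ (¬x3 ∨ x1) = a + b − a·b on (0.8500, 0.8830) = 0.9824
¬(x1 ∨ (¬x3 ∨ x1)) = 1 − 0.9824 = 0.0176

0.018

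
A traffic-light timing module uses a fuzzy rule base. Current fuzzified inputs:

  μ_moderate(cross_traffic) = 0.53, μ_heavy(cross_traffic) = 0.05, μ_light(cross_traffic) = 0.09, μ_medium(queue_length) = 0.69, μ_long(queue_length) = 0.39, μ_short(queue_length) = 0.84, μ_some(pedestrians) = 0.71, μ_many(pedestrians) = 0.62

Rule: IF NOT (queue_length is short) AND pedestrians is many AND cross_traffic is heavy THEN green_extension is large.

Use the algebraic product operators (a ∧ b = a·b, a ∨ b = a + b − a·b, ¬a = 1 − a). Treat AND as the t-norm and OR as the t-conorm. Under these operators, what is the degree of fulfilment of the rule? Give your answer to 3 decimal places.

0.005

firing strength: ¬short=1−0.84=0.16, many=0.62, heavy=0.05; AND[a·b] → w = 0.0050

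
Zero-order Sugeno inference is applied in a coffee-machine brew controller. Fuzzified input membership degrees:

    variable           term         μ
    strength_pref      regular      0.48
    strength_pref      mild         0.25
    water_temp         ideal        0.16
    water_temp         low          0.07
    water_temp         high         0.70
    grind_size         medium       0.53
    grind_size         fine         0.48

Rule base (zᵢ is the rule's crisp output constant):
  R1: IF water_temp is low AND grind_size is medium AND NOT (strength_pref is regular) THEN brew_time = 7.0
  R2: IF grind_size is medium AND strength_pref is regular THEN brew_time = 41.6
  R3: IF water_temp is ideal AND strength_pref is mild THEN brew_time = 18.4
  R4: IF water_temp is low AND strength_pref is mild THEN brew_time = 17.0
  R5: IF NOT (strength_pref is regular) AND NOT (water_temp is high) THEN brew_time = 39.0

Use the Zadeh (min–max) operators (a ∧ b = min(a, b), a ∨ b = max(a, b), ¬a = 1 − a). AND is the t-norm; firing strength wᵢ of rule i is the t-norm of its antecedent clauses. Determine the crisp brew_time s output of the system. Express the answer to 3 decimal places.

33.604

R1 (z=7.0): low=0.07, medium=0.53, ¬regular=1−0.48=0.52; AND[min(a, b)] → w = 0.07
R2 (z=41.6): medium=0.53, regular=0.48; AND[min(a, b)] → w = 0.48
R3 (z=18.4): ideal=0.16, mild=0.25; AND[min(a, b)] → w = 0.16
R4 (z=17.0): low=0.07, mild=0.25; AND[min(a, b)] → w = 0.07
R5 (z=39.0): ¬regular=1−0.48=0.52, ¬high=1−0.70=0.30; AND[min(a, b)] → w = 0.30
Weighted average = (0.07·7.0 + 0.48·41.6 + 0.16·18.4 + 0.07·17.0 + 0.30·39.0) / (0.07 + 0.48 + 0.16 + 0.07 + 0.30)
  = 36.2920 / 1.0800 = 33.604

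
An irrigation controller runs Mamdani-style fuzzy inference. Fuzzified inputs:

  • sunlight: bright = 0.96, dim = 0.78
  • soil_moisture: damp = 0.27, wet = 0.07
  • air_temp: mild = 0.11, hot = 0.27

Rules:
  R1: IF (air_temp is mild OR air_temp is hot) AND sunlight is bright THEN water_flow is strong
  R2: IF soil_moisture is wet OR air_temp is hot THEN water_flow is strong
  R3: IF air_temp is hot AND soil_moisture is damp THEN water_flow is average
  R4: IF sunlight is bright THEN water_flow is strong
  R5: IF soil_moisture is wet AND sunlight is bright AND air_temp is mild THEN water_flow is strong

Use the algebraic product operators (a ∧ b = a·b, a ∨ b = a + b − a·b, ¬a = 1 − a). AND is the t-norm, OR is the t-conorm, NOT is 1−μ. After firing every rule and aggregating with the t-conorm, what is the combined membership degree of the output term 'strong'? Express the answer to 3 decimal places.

0.982

R1: (mild=0.11 OR hot=0.27) = 0.3503; AND[a·b] with bright=0.96 → w = 0.3363
R2: wet=0.07, hot=0.27; OR[a + b − a·b] → w = 0.3211
R3: hot=0.27, damp=0.27; AND[a·b] → w = 0.0729
R4: bright=0.96 → w = 0.9600
R5: wet=0.07, bright=0.96, mild=0.11; AND[a·b] → w = 0.0074
Rules with consequent 'strong': {R1, R2, R4, R5} → strengths 0.3363, 0.3211, 0.9600, 0.0074
Aggregate via t-conorm [a + b − a·b]: 0.9821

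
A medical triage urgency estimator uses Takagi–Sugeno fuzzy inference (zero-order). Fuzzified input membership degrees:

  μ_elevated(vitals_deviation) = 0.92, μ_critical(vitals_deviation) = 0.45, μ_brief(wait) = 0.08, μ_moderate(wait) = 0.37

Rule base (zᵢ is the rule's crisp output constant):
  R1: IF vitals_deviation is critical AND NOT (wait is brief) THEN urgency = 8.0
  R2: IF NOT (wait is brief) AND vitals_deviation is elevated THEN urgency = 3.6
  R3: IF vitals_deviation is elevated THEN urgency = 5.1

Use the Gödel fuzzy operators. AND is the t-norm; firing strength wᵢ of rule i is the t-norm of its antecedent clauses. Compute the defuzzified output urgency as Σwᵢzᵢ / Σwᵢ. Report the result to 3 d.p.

5.067

R1 (z=8.0): critical=0.45, ¬brief=1−0.08=0.92; AND[min(a, b)] → w = 0.45
R2 (z=3.6): ¬brief=1−0.08=0.92, elevated=0.92; AND[min(a, b)] → w = 0.92
R3 (z=5.1): elevated=0.92 → w = 0.92
Weighted average = (0.45·8.0 + 0.92·3.6 + 0.92·5.1) / (0.45 + 0.92 + 0.92)
  = 11.6040 / 2.2900 = 5.067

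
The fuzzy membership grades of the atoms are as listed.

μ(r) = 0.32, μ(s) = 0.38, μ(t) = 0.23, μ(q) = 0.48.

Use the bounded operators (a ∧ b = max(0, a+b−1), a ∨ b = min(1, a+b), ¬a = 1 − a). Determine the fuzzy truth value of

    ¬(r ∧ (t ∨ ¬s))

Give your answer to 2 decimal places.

¬s = 1 − 0.38 = 0.62
t ∨ ¬s = min(1, a+b) on (0.23, 0.62) = 0.85
r ∧ (t ∨ ¬s) = max(0, a+b−1) on (0.32, 0.85) = 0.17
¬(r ∧ (t ∨ ¬s)) = 1 − 0.17 = 0.83

0.83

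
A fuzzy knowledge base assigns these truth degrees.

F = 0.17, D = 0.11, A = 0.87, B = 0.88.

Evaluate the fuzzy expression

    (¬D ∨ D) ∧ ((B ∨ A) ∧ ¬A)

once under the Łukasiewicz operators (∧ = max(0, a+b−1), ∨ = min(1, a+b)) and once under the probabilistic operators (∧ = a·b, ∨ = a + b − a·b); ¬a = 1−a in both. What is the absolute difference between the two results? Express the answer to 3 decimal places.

0.015

Under Łukasiewicz:
  ¬D = 1 − 0.11 = 0.89
  ¬D ∨ D = min(1, a+b) on (0.89, 0.11) = 1.00
  B ∨ A = min(1, a+b) on (0.88, 0.87) = 1.00
  ¬A = 1 − 0.87 = 0.13
  (B ∨ A) ∧ ¬A = max(0, a+b−1) on (1.00, 0.13) = 0.13
  (¬D ∨ D) ∧ ((B ∨ A) ∧ ¬A) = max(0, a+b−1) on (1.00, 0.13) = 0.13
  → value = 0.1300
Under probabilistic:
  ¬D = 1 − 0.1100 = 0.8900
  ¬D ∨ D = a + b − a·b on (0.8900, 0.1100) = 0.9021
  B ∨ A = a + b − a·b on (0.8800, 0.8700) = 0.9844
  ¬A = 1 − 0.8700 = 0.1300
  (B ∨ A) ∧ ¬A = a·b on (0.9844, 0.1300) = 0.1280
  (¬D ∨ D) ∧ ((B ∨ A) ∧ ¬A) = a·b on (0.9021, 0.1280) = 0.1154
  → value = 0.1154
|0.1300 − 0.1154| = 0.015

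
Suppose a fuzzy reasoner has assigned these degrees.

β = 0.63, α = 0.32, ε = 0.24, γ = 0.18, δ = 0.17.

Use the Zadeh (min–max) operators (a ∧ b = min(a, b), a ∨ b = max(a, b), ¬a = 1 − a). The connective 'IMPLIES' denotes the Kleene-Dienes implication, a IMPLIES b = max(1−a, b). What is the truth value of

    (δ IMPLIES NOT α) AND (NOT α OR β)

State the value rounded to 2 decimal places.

0.68

NOT α = 1 − 0.32 = 0.68
δ IMPLIES NOT α  [Kleene-Dienes: max(1−a, b)] with a=0.17, b=0.68 → 0.83
NOT α = 1 − 0.32 = 0.68
NOT α OR β = max(a, b) on (0.68, 0.63) = 0.68
(δ IMPLIES NOT α) AND (NOT α OR β) = min(a, b) on (0.83, 0.68) = 0.68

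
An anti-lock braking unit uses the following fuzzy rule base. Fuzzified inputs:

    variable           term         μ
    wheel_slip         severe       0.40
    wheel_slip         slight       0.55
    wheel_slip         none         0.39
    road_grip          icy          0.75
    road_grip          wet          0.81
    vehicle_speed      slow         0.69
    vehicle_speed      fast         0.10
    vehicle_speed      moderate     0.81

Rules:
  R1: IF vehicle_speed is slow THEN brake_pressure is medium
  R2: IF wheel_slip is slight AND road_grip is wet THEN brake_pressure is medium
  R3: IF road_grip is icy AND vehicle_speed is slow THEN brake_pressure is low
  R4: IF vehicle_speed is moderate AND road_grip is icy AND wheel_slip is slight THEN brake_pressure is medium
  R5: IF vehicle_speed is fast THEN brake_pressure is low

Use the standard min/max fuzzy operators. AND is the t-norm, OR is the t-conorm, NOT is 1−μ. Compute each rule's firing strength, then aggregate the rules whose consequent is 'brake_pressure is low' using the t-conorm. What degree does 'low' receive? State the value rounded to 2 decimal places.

0.69

R1: slow=0.69 → w = 0.69
R2: slight=0.55, wet=0.81; AND[min(a, b)] → w = 0.55
R3: icy=0.75, slow=0.69; AND[min(a, b)] → w = 0.69
R4: moderate=0.81, icy=0.75, slight=0.55; AND[min(a, b)] → w = 0.55
R5: fast=0.10 → w = 0.10
Rules with consequent 'low': {R3, R5} → strengths 0.69, 0.10
Aggregate via t-conorm [max(a, b)]: 0.69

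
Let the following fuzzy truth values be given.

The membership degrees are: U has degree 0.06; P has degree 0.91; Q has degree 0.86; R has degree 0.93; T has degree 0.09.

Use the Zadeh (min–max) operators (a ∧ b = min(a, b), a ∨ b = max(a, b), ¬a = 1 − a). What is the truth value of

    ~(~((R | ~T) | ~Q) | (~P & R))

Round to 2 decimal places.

~T = 1 − 0.09 = 0.91
R | ~T = max(a, b) on (0.93, 0.91) = 0.93
~Q = 1 − 0.86 = 0.14
(R | ~T) | ~Q = max(a, b) on (0.93, 0.14) = 0.93
~((R | ~T) | ~Q) = 1 − 0.93 = 0.07
~P = 1 − 0.91 = 0.09
~P & R = min(a, b) on (0.09, 0.93) = 0.09
~((R | ~T) | ~Q) | (~P & R) = max(a, b) on (0.07, 0.09) = 0.09
~(~((R | ~T) | ~Q) | (~P & R)) = 1 − 0.09 = 0.91

0.91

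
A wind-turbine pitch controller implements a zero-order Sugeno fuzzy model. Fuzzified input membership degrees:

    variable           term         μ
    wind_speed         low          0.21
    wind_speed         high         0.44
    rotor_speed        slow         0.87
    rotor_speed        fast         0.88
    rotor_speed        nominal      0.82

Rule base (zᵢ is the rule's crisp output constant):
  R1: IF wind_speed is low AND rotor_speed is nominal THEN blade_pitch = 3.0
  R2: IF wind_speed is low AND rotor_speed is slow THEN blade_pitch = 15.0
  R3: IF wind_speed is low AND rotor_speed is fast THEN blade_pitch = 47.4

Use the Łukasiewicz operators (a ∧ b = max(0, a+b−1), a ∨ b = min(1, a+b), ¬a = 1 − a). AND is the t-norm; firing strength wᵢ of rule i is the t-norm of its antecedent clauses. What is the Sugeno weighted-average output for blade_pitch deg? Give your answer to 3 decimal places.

27.780

R1 (z=3.0): low=0.21, nominal=0.82; AND[max(0, a+b−1)] → w = 0.03
R2 (z=15.0): low=0.21, slow=0.87; AND[max(0, a+b−1)] → w = 0.08
R3 (z=47.4): low=0.21, fast=0.88; AND[max(0, a+b−1)] → w = 0.09
Weighted average = (0.03·3.0 + 0.08·15.0 + 0.09·47.4) / (0.03 + 0.08 + 0.09)
  = 5.5560 / 0.2000 = 27.780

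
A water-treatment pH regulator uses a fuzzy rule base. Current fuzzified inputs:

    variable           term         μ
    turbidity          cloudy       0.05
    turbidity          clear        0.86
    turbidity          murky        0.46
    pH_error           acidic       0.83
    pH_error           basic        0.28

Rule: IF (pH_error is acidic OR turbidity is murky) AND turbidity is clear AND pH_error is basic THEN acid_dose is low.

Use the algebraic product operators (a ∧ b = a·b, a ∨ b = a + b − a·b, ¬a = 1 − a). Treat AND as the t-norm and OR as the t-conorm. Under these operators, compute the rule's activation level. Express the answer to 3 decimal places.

0.219

firing strength: (acidic=0.83 OR murky=0.46) = 0.9082; AND[a·b] with clear=0.86, basic=0.28 → w = 0.2187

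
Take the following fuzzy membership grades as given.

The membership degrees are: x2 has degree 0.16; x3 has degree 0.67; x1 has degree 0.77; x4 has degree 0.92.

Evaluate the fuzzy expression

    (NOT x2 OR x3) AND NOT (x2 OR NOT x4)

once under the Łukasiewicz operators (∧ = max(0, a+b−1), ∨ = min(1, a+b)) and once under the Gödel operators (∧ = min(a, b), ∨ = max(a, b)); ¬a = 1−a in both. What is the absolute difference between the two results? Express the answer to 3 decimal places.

Under Łukasiewicz:
  NOT x2 = 1 − 0.16 = 0.84
  NOT x2 OR x3 = min(1, a+b) on (0.84, 0.67) = 1.00
  NOT x4 = 1 − 0.92 = 0.08
  x2 OR NOT x4 = min(1, a+b) on (0.16, 0.08) = 0.24
  NOT (x2 OR NOT x4) = 1 − 0.24 = 0.76
  (NOT x2 OR x3) AND NOT (x2 OR NOT x4) = max(0, a+b−1) on (1.00, 0.76) = 0.76
  → value = 0.7600
Under Gödel:
  NOT x2 = 1 − 0.16 = 0.84
  NOT x2 OR x3 = max(a, b) on (0.84, 0.67) = 0.84
  NOT x4 = 1 − 0.92 = 0.08
  x2 OR NOT x4 = max(a, b) on (0.16, 0.08) = 0.16
  NOT (x2 OR NOT x4) = 1 − 0.16 = 0.84
  (NOT x2 OR x3) AND NOT (x2 OR NOT x4) = min(a, b) on (0.84, 0.84) = 0.84
  → value = 0.8400
|0.7600 − 0.8400| = 0.080

0.080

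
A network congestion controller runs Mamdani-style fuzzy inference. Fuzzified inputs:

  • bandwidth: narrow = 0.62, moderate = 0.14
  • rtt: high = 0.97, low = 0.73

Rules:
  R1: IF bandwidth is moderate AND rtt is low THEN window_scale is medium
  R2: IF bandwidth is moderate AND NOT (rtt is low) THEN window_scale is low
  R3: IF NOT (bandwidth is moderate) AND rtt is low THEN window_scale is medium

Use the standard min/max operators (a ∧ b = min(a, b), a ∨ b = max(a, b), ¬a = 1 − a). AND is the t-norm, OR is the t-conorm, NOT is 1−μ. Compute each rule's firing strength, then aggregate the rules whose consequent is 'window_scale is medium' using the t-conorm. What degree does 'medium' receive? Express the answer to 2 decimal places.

R1: moderate=0.14, low=0.73; AND[min(a, b)] → w = 0.14
R2: moderate=0.14, ¬low=1−0.73=0.27; AND[min(a, b)] → w = 0.14
R3: ¬moderate=1−0.14=0.86, low=0.73; AND[min(a, b)] → w = 0.73
Rules with consequent 'medium': {R1, R3} → strengths 0.14, 0.73
Aggregate via t-conorm [max(a, b)]: 0.73

0.73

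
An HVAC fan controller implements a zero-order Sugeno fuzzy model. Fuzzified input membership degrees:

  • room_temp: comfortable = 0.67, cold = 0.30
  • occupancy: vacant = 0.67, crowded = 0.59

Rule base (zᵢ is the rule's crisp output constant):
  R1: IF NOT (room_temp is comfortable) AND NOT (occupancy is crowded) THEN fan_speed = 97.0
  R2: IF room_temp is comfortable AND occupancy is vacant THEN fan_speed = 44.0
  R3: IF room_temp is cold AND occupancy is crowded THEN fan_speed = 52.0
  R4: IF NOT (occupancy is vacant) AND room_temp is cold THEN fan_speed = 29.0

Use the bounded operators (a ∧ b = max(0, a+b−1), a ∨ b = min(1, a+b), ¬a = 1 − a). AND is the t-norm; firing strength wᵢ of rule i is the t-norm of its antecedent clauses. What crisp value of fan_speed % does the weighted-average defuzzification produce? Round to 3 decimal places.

44.000

R1 (z=97.0): ¬comfortable=1−0.67=0.33, ¬crowded=1−0.59=0.41; AND[max(0, a+b−1)] → w = 0.00
R2 (z=44.0): comfortable=0.67, vacant=0.67; AND[max(0, a+b−1)] → w = 0.34
R3 (z=52.0): cold=0.30, crowded=0.59; AND[max(0, a+b−1)] → w = 0.00
R4 (z=29.0): ¬vacant=1−0.67=0.33, cold=0.30; AND[max(0, a+b−1)] → w = 0.00
Weighted average = (0.00·97.0 + 0.34·44.0 + 0.00·52.0 + 0.00·29.0) / (0.00 + 0.34 + 0.00 + 0.00)
  = 14.9600 / 0.3400 = 44.000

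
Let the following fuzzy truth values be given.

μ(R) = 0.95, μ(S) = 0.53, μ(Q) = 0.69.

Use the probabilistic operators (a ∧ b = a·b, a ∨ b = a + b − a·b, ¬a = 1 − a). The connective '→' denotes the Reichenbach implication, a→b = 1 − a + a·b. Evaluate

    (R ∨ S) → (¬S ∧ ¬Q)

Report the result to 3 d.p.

R ∨ S = a + b − a·b on (0.9500, 0.5300) = 0.9765
¬S = 1 − 0.5300 = 0.4700
¬Q = 1 − 0.6900 = 0.3100
¬S ∧ ¬Q = a·b on (0.4700, 0.3100) = 0.1457
(R ∨ S) → (¬S ∧ ¬Q)  [Reichenbach: 1 − a + a·b] with a=0.9765, b=0.1457 → 0.1658

0.166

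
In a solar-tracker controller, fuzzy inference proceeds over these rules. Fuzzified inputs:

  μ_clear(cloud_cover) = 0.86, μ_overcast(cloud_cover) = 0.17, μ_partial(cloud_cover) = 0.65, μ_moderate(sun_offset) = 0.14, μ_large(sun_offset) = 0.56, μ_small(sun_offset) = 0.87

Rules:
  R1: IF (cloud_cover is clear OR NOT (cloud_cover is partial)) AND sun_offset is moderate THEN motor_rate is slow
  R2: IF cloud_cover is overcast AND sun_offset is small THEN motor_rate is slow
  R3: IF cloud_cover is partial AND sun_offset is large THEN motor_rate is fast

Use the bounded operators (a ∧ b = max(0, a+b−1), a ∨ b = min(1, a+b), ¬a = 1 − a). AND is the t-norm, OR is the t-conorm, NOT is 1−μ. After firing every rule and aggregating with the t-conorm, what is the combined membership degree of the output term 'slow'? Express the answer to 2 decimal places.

0.18

R1: (clear=0.86 OR ¬partial=1−0.65=0.35) = 1.00; AND[max(0, a+b−1)] with moderate=0.14 → w = 0.14
R2: overcast=0.17, small=0.87; AND[max(0, a+b−1)] → w = 0.04
R3: partial=0.65, large=0.56; AND[max(0, a+b−1)] → w = 0.21
Rules with consequent 'slow': {R1, R2} → strengths 0.14, 0.04
Aggregate via t-conorm [min(1, a+b)]: 0.18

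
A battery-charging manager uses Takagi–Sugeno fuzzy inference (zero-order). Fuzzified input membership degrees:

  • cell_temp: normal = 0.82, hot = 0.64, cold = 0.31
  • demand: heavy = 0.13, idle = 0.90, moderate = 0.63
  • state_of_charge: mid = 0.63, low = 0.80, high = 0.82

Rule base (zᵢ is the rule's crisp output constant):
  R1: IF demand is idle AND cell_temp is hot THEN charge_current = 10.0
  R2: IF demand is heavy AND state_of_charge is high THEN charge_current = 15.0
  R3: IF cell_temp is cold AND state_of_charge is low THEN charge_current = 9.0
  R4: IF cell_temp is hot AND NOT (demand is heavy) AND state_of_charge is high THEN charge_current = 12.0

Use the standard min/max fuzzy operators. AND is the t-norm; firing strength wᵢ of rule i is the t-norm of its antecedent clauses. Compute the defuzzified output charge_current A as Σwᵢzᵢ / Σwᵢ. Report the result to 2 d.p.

10.94

R1 (z=10.0): idle=0.90, hot=0.64; AND[min(a, b)] → w = 0.64
R2 (z=15.0): heavy=0.13, high=0.82; AND[min(a, b)] → w = 0.13
R3 (z=9.0): cold=0.31, low=0.80; AND[min(a, b)] → w = 0.31
R4 (z=12.0): hot=0.64, ¬heavy=1−0.13=0.87, high=0.82; AND[min(a, b)] → w = 0.64
Weighted average = (0.64·10.0 + 0.13·15.0 + 0.31·9.0 + 0.64·12.0) / (0.64 + 0.13 + 0.31 + 0.64)
  = 18.8200 / 1.7200 = 10.94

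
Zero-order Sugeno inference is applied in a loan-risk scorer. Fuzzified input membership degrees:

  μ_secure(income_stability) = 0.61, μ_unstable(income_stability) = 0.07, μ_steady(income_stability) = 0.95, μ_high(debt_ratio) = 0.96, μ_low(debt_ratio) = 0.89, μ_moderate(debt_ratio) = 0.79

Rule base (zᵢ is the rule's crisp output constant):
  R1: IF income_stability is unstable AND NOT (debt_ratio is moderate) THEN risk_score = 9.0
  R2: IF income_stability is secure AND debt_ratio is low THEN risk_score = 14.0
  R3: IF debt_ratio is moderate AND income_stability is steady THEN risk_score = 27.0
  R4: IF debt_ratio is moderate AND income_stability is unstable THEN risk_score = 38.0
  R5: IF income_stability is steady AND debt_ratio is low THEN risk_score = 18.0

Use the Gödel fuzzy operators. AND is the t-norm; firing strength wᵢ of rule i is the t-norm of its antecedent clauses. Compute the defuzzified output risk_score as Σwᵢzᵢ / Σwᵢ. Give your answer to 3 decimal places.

R1 (z=9.0): unstable=0.07, ¬moderate=1−0.79=0.21; AND[min(a, b)] → w = 0.07
R2 (z=14.0): secure=0.61, low=0.89; AND[min(a, b)] → w = 0.61
R3 (z=27.0): moderate=0.79, steady=0.95; AND[min(a, b)] → w = 0.79
R4 (z=38.0): moderate=0.79, unstable=0.07; AND[min(a, b)] → w = 0.07
R5 (z=18.0): steady=0.95, low=0.89; AND[min(a, b)] → w = 0.89
Weighted average = (0.07·9.0 + 0.61·14.0 + 0.79·27.0 + 0.07·38.0 + 0.89·18.0) / (0.07 + 0.61 + 0.79 + 0.07 + 0.89)
  = 49.1800 / 2.4300 = 20.239

20.239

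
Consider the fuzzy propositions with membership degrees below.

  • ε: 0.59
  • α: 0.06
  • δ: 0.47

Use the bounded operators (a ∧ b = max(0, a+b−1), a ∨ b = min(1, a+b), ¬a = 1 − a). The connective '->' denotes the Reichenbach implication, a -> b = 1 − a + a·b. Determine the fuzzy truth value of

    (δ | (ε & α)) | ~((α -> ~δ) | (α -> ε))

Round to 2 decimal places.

ε & α = max(0, a+b−1) on (0.59, 0.06) = 0.00
δ | (ε & α) = min(1, a+b) on (0.47, 0.00) = 0.47
~δ = 1 − 0.47 = 0.53
α -> ~δ  [Reichenbach: 1 − a + a·b] with a=0.06, b=0.53 → 0.97
α -> ε  [Reichenbach: 1 − a + a·b] with a=0.06, b=0.59 → 0.98
(α -> ~δ) | (α -> ε) = min(1, a+b) on (0.97, 0.98) = 1.00
~((α -> ~δ) | (α -> ε)) = 1 − 1.00 = 0.00
(δ | (ε & α)) | ~((α -> ~δ) | (α -> ε)) = min(1, a+b) on (0.47, 0.00) = 0.47

0.47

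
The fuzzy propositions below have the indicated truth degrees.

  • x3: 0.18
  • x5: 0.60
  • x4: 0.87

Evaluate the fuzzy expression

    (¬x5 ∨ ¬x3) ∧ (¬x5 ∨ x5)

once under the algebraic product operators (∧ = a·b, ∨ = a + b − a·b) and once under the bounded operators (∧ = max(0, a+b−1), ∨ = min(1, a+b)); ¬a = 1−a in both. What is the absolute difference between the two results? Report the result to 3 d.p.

0.322

Under algebraic product:
  ¬x5 = 1 − 0.6000 = 0.4000
  ¬x3 = 1 − 0.1800 = 0.8200
  ¬x5 ∨ ¬x3 = a + b − a·b on (0.4000, 0.8200) = 0.8920
  ¬x5 = 1 − 0.6000 = 0.4000
  ¬x5 ∨ x5 = a + b − a·b on (0.4000, 0.6000) = 0.7600
  (¬x5 ∨ ¬x3) ∧ (¬x5 ∨ x5) = a·b on (0.8920, 0.7600) = 0.6779
  → value = 0.6779
Under bounded:
  ¬x5 = 1 − 0.60 = 0.40
  ¬x3 = 1 − 0.18 = 0.82
  ¬x5 ∨ ¬x3 = min(1, a+b) on (0.40, 0.82) = 1.00
  ¬x5 = 1 − 0.60 = 0.40
  ¬x5 ∨ x5 = min(1, a+b) on (0.40, 0.60) = 1.00
  (¬x5 ∨ ¬x3) ∧ (¬x5 ∨ x5) = max(0, a+b−1) on (1.00, 1.00) = 1.00
  → value = 1.0000
|0.6779 − 1.0000| = 0.322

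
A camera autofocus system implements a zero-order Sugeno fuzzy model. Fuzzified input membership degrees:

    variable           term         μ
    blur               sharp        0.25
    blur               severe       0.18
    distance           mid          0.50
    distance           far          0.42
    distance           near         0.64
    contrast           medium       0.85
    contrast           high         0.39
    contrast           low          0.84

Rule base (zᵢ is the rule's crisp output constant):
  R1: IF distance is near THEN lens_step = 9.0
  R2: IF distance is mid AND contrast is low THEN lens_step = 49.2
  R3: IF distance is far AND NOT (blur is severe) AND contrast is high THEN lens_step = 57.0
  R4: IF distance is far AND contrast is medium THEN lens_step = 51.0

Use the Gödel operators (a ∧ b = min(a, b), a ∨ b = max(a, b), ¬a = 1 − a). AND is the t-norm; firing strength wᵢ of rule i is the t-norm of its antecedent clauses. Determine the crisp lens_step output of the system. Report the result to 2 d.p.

37.95

R1 (z=9.0): near=0.64 → w = 0.64
R2 (z=49.2): mid=0.50, low=0.84; AND[min(a, b)] → w = 0.50
R3 (z=57.0): far=0.42, ¬severe=1−0.18=0.82, high=0.39; AND[min(a, b)] → w = 0.39
R4 (z=51.0): far=0.42, medium=0.85; AND[min(a, b)] → w = 0.42
Weighted average = (0.64·9.0 + 0.50·49.2 + 0.39·57.0 + 0.42·51.0) / (0.64 + 0.50 + 0.39 + 0.42)
  = 74.0100 / 1.9500 = 37.95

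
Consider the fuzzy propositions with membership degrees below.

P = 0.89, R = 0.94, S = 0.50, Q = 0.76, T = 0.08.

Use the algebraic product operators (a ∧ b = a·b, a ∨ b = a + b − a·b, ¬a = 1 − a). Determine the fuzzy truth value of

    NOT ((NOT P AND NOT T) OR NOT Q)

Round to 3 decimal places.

NOT P = 1 − 0.8900 = 0.1100
NOT T = 1 − 0.0800 = 0.9200
NOT P AND NOT T = a·b on (0.1100, 0.9200) = 0.1012
NOT Q = 1 − 0.7600 = 0.2400
(NOT P AND NOT T) OR NOT Q = a + b − a·b on (0.1012, 0.2400) = 0.3169
NOT ((NOT P AND NOT T) OR NOT Q) = 1 − 0.3169 = 0.6831

0.683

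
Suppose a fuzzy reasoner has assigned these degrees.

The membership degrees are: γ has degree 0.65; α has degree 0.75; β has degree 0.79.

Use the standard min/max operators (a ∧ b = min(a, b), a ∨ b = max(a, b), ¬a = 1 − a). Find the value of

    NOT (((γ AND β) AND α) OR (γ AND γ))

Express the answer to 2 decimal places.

γ AND β = min(a, b) on (0.65, 0.79) = 0.65
(γ AND β) AND α = min(a, b) on (0.65, 0.75) = 0.65
γ AND γ = min(a, b) on (0.65, 0.65) = 0.65
((γ AND β) AND α) OR (γ AND γ) = max(a, b) on (0.65, 0.65) = 0.65
NOT (((γ AND β) AND α) OR (γ AND γ)) = 1 − 0.65 = 0.35

0.35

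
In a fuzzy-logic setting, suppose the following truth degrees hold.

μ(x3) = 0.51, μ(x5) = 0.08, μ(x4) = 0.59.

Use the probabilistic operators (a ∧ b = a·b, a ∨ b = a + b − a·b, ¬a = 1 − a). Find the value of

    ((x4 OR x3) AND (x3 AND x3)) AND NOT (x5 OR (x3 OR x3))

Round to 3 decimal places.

0.046

x4 OR x3 = a + b − a·b on (0.5900, 0.5100) = 0.7991
x3 AND x3 = a·b on (0.5100, 0.5100) = 0.2601
(x4 OR x3) AND (x3 AND x3) = a·b on (0.7991, 0.2601) = 0.2078
x3 OR x3 = a + b − a·b on (0.5100, 0.5100) = 0.7599
x5 OR (x3 OR x3) = a + b − a·b on (0.0800, 0.7599) = 0.7791
NOT (x5 OR (x3 OR x3)) = 1 − 0.7791 = 0.2209
((x4 OR x3) AND (x3 AND x3)) AND NOT (x5 OR (x3 OR x3)) = a·b on (0.2078, 0.2209) = 0.0459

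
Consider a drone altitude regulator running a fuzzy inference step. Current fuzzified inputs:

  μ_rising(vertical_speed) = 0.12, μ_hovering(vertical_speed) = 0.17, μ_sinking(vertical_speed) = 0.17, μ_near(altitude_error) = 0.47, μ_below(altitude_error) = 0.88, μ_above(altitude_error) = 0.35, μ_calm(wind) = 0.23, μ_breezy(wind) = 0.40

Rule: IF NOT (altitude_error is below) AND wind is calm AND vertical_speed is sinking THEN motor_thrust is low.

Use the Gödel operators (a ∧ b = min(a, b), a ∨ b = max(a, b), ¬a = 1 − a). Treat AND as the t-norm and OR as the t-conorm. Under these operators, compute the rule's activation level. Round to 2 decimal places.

0.12

firing strength: ¬below=1−0.88=0.12, calm=0.23, sinking=0.17; AND[min(a, b)] → w = 0.12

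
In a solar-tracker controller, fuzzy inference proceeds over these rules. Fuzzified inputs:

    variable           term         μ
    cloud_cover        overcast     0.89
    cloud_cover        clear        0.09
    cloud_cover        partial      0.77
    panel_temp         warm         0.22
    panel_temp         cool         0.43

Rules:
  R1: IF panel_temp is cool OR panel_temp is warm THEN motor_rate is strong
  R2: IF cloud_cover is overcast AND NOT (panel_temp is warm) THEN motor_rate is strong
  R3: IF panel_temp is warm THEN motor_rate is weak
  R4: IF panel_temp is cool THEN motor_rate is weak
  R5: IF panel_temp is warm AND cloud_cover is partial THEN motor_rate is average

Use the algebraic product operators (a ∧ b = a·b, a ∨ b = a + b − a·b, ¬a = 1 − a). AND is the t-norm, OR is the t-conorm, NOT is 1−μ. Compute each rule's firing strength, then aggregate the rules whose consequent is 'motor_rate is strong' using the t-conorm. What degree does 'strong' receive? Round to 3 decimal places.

R1: cool=0.43, warm=0.22; OR[a + b − a·b] → w = 0.5554
R2: overcast=0.89, ¬warm=1−0.22=0.78; AND[a·b] → w = 0.6942
R3: warm=0.22 → w = 0.2200
R4: cool=0.43 → w = 0.4300
R5: warm=0.22, partial=0.77; AND[a·b] → w = 0.1694
Rules with consequent 'strong': {R1, R2} → strengths 0.5554, 0.6942
Aggregate via t-conorm [a + b − a·b]: 0.8640

0.864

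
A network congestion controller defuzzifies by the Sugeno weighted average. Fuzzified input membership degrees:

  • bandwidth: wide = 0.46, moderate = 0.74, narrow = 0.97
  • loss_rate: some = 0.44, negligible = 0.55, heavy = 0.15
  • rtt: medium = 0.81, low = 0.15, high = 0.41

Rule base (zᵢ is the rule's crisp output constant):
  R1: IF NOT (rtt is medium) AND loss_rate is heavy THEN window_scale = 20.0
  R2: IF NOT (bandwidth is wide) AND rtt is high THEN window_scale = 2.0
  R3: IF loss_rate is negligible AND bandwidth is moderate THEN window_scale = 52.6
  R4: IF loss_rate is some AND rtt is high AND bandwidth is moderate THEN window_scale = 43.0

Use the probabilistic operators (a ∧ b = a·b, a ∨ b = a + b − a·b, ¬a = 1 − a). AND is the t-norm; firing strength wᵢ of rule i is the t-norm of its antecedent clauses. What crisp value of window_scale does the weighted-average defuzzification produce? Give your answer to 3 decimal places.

35.629

R1 (z=20.0): ¬medium=1−0.81=0.19, heavy=0.15; AND[a·b] → w = 0.0285
R2 (z=2.0): ¬wide=1−0.46=0.54, high=0.41; AND[a·b] → w = 0.2214
R3 (z=52.6): negligible=0.55, moderate=0.74; AND[a·b] → w = 0.4070
R4 (z=43.0): some=0.44, high=0.41, moderate=0.74; AND[a·b] → w = 0.1335
Weighted average = (0.0285·20.0 + 0.2214·2.0 + 0.4070·52.6 + 0.1335·43.0) / (0.0285 + 0.2214 + 0.4070 + 0.1335)
  = 28.1613 / 0.7904 = 35.629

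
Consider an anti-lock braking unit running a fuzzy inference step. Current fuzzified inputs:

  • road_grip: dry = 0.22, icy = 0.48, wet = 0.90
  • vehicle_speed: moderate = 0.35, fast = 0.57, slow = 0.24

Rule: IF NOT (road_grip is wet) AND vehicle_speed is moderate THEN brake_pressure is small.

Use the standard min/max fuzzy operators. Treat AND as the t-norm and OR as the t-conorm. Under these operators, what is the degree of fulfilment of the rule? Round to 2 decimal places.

0.10

firing strength: ¬wet=1−0.90=0.10, moderate=0.35; AND[min(a, b)] → w = 0.10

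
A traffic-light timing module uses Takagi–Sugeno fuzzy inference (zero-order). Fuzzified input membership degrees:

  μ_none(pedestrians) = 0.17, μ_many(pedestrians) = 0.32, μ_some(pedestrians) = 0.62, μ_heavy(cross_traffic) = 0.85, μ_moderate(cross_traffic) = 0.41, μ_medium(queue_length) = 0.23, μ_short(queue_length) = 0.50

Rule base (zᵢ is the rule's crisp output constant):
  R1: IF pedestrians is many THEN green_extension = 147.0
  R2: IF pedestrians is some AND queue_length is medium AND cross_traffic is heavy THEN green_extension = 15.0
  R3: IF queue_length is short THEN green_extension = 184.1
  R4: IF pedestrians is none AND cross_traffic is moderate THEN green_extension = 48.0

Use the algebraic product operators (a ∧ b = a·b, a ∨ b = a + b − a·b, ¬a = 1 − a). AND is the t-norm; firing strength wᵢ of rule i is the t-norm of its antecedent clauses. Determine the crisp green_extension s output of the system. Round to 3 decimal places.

R1 (z=147.0): many=0.32 → w = 0.3200
R2 (z=15.0): some=0.62, medium=0.23, heavy=0.85; AND[a·b] → w = 0.1212
R3 (z=184.1): short=0.50 → w = 0.5000
R4 (z=48.0): none=0.17, moderate=0.41; AND[a·b] → w = 0.0697
Weighted average = (0.3200·147.0 + 0.1212·15.0 + 0.5000·184.1 + 0.0697·48.0) / (0.3200 + 0.1212 + 0.5000 + 0.0697)
  = 144.2537 / 1.0109 = 142.697

142.697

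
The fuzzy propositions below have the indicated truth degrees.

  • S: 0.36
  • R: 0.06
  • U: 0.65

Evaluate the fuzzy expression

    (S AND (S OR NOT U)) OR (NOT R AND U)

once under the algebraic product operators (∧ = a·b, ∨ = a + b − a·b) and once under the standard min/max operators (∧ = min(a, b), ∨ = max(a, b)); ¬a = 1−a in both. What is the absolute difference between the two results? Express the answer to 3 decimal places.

0.043

Under algebraic product:
  NOT U = 1 − 0.6500 = 0.3500
  S OR NOT U = a + b − a·b on (0.3600, 0.3500) = 0.5840
  S AND (S OR NOT U) = a·b on (0.3600, 0.5840) = 0.2102
  NOT R = 1 − 0.0600 = 0.9400
  NOT R AND U = a·b on (0.9400, 0.6500) = 0.6110
  (S AND (S OR NOT U)) OR (NOT R AND U) = a + b − a·b on (0.2102, 0.6110) = 0.6928
  → value = 0.6928
Under standard min/max:
  NOT U = 1 − 0.65 = 0.35
  S OR NOT U = max(a, b) on (0.36, 0.35) = 0.36
  S AND (S OR NOT U) = min(a, b) on (0.36, 0.36) = 0.36
  NOT R = 1 − 0.06 = 0.94
  NOT R AND U = min(a, b) on (0.94, 0.65) = 0.65
  (S AND (S OR NOT U)) OR (NOT R AND U) = max(a, b) on (0.36, 0.65) = 0.65
  → value = 0.6500
|0.6928 − 0.6500| = 0.043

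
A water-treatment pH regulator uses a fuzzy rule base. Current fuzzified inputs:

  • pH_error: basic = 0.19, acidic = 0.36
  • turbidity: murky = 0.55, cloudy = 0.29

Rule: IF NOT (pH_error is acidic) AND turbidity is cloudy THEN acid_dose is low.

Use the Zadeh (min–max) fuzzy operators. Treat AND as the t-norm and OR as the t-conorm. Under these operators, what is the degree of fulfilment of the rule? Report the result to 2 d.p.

0.29

firing strength: ¬acidic=1−0.36=0.64, cloudy=0.29; AND[min(a, b)] → w = 0.29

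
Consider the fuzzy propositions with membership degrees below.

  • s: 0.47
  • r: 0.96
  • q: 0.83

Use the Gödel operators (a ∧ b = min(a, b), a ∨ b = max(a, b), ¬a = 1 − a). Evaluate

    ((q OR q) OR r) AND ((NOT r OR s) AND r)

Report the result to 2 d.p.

0.47

q OR q = max(a, b) on (0.83, 0.83) = 0.83
(q OR q) OR r = max(a, b) on (0.83, 0.96) = 0.96
NOT r = 1 − 0.96 = 0.04
NOT r OR s = max(a, b) on (0.04, 0.47) = 0.47
(NOT r OR s) AND r = min(a, b) on (0.47, 0.96) = 0.47
((q OR q) OR r) AND ((NOT r OR s) AND r) = min(a, b) on (0.96, 0.47) = 0.47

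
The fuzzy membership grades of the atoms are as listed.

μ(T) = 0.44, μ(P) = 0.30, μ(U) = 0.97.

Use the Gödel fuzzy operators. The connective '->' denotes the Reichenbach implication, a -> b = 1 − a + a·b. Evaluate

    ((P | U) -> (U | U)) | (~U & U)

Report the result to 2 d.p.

0.97

P | U = max(a, b) on (0.30, 0.97) = 0.97
U | U = max(a, b) on (0.97, 0.97) = 0.97
(P | U) -> (U | U)  [Reichenbach: 1 − a + a·b] with a=0.97, b=0.97 → 0.97
~U = 1 − 0.97 = 0.03
~U & U = min(a, b) on (0.03, 0.97) = 0.03
((P | U) -> (U | U)) | (~U & U) = max(a, b) on (0.97, 0.03) = 0.97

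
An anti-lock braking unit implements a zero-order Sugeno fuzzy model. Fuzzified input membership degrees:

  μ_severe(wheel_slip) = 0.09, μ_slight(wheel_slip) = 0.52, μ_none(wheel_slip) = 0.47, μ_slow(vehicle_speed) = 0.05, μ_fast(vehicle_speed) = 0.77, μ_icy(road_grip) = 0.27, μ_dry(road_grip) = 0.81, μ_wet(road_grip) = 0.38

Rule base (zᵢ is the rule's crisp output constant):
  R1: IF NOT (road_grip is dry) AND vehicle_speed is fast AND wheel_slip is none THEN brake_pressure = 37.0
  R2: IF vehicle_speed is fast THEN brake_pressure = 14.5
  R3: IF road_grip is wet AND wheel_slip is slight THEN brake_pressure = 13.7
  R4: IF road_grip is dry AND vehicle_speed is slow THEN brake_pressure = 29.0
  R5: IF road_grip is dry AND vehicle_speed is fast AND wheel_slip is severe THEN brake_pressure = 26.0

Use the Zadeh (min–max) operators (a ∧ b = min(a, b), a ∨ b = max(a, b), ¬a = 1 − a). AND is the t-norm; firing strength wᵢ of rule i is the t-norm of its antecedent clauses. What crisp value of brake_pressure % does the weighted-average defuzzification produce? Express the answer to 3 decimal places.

18.372

R1 (z=37.0): ¬dry=1−0.81=0.19, fast=0.77, none=0.47; AND[min(a, b)] → w = 0.19
R2 (z=14.5): fast=0.77 → w = 0.77
R3 (z=13.7): wet=0.38, slight=0.52; AND[min(a, b)] → w = 0.38
R4 (z=29.0): dry=0.81, slow=0.05; AND[min(a, b)] → w = 0.05
R5 (z=26.0): dry=0.81, fast=0.77, severe=0.09; AND[min(a, b)] → w = 0.09
Weighted average = (0.19·37.0 + 0.77·14.5 + 0.38·13.7 + 0.05·29.0 + 0.09·26.0) / (0.19 + 0.77 + 0.38 + 0.05 + 0.09)
  = 27.1910 / 1.4800 = 18.372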